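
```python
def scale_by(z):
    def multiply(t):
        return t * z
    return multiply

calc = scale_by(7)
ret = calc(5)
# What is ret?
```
35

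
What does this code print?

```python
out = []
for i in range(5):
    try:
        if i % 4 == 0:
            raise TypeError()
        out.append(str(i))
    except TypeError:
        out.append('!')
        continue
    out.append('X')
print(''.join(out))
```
!1X2X3X!

continue in except skips rest of loop body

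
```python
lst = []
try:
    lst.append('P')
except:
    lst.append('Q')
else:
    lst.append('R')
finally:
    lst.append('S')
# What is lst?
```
['P', 'R', 'S']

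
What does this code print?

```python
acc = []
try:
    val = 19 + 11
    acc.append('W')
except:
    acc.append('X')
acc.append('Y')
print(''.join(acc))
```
WY

No exception, try block completes normally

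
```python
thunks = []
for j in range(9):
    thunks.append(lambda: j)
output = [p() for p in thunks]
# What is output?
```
[8, 8, 8, 8, 8, 8, 8, 8, 8]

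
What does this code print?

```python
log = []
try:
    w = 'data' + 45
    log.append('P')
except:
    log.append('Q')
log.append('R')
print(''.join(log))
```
QR

Exception raised in try, caught by bare except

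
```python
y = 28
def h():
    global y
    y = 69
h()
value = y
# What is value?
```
69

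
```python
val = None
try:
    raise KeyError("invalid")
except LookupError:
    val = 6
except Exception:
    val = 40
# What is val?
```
6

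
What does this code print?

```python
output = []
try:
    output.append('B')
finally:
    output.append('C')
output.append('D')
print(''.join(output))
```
BCD

try/finally without except, no exception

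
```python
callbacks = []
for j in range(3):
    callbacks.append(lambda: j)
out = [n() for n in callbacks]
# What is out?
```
[2, 2, 2]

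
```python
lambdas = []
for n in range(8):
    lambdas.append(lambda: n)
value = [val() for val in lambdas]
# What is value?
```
[7, 7, 7, 7, 7, 7, 7, 7]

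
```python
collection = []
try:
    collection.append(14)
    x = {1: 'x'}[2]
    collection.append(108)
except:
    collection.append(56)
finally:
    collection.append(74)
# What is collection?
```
[14, 56, 74]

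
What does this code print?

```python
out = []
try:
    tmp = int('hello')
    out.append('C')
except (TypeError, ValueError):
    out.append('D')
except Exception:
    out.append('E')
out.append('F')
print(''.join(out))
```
DF

ValueError matches tuple containing it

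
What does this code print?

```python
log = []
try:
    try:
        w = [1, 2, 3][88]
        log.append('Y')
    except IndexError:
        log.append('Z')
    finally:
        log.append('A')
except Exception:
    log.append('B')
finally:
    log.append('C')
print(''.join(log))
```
ZAC

Both finally blocks run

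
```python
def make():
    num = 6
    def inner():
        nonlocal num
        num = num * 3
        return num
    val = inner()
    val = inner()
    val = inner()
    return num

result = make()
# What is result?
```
162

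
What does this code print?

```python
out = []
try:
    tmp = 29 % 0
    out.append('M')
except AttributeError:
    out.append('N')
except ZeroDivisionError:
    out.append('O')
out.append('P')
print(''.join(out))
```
OP

ZeroDivisionError is caught by its specific handler, not AttributeError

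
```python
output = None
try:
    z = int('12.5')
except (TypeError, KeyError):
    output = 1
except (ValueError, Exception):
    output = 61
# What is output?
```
61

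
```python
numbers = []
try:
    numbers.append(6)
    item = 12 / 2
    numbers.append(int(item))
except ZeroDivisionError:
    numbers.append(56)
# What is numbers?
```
[6, 6]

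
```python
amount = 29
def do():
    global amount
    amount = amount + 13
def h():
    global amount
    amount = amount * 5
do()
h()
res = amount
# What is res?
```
210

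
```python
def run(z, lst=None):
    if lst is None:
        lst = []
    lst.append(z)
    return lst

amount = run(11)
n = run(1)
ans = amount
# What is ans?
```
[11]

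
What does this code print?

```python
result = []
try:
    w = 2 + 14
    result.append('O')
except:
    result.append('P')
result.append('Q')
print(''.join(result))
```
OQ

No exception, try block completes normally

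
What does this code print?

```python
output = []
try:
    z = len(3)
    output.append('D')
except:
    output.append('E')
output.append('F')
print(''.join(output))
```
EF

Exception raised in try, caught by bare except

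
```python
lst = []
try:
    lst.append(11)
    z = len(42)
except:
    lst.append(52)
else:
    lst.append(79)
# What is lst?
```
[11, 52]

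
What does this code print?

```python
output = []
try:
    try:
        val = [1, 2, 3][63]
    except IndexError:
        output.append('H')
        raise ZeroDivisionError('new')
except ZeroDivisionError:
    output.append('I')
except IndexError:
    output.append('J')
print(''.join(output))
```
HI

New ZeroDivisionError raised, caught by outer ZeroDivisionError handler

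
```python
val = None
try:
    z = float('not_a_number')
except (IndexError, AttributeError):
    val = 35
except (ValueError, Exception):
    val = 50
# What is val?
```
50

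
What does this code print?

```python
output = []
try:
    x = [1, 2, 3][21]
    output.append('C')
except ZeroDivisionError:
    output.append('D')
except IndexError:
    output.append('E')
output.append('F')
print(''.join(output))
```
EF

IndexError is caught by its specific handler, not ZeroDivisionError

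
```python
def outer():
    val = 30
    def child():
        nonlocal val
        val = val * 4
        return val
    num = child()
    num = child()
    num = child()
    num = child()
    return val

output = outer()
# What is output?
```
7680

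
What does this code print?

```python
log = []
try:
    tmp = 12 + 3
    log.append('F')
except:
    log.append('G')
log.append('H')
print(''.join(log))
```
FH

No exception, try block completes normally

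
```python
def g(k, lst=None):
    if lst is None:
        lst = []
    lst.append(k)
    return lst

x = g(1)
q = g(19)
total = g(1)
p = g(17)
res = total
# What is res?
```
[1]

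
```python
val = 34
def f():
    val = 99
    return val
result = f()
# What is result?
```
99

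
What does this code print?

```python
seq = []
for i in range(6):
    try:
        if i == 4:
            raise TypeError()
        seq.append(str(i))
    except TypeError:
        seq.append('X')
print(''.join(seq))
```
0123X5

Exception on i=4 caught, loop continues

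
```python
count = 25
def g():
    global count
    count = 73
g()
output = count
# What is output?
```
73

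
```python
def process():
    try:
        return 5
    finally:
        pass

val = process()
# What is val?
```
5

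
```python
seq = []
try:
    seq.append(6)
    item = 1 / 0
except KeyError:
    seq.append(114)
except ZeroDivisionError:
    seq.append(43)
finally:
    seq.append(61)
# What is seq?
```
[6, 43, 61]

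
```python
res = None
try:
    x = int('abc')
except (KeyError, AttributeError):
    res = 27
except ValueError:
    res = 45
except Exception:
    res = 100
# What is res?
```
45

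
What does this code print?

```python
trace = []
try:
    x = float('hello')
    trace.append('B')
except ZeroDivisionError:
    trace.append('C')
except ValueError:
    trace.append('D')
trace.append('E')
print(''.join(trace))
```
DE

ValueError is caught by its specific handler, not ZeroDivisionError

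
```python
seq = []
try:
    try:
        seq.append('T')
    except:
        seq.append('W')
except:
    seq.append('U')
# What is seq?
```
['T']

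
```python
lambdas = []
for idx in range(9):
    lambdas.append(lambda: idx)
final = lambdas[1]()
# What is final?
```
8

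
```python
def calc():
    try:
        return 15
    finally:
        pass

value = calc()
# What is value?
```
15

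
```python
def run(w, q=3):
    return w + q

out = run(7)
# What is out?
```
10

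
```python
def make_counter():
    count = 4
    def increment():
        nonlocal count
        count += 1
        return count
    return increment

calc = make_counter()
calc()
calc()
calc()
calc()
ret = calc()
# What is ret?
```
9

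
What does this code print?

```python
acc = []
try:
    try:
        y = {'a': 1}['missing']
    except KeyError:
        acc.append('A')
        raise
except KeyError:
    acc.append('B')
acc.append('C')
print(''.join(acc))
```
ABC

raise without argument re-raises current exception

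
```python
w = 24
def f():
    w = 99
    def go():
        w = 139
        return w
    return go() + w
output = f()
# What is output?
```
238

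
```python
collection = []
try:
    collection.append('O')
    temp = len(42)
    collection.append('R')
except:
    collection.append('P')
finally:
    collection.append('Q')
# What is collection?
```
['O', 'P', 'Q']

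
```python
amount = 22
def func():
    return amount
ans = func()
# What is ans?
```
22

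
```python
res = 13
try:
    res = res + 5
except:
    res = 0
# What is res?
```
18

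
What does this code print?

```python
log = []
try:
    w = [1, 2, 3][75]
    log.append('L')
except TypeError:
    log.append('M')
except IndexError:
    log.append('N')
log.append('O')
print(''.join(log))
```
NO

IndexError is caught by its specific handler, not TypeError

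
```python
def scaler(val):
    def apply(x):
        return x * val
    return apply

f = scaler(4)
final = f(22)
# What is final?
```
88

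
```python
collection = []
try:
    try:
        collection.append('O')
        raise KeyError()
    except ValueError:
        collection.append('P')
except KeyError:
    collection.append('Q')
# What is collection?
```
['O', 'Q']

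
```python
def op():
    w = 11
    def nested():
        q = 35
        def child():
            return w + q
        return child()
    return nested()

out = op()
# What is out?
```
46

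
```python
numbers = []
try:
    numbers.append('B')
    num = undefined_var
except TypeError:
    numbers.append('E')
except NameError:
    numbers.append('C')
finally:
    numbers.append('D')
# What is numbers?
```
['B', 'C', 'D']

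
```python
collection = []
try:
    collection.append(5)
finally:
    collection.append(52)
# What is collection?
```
[5, 52]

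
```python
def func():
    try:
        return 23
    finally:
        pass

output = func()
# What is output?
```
23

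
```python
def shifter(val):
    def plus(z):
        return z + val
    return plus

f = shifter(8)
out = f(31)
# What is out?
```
39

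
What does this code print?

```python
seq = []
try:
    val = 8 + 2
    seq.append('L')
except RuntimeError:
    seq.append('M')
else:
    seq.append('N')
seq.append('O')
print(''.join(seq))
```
LNO

else block runs when no exception occurs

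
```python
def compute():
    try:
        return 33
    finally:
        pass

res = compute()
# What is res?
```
33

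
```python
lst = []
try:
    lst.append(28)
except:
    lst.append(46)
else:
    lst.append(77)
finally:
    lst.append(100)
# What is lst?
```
[28, 77, 100]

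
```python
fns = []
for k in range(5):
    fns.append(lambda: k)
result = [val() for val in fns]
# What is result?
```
[4, 4, 4, 4, 4]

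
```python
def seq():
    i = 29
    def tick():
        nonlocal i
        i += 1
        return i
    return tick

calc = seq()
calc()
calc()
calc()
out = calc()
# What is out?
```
33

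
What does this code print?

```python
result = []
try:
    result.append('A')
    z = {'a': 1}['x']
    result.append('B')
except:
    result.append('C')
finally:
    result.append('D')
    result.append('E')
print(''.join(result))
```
ACDE

Code before exception runs, then except, then all of finally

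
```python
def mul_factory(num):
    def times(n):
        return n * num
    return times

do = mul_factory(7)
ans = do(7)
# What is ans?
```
49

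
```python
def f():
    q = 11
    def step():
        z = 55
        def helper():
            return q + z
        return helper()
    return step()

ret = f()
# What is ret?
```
66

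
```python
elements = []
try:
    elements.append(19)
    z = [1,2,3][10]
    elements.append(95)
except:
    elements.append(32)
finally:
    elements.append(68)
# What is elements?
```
[19, 32, 68]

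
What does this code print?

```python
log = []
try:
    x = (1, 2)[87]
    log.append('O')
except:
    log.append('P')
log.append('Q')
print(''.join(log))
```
PQ

Exception raised in try, caught by bare except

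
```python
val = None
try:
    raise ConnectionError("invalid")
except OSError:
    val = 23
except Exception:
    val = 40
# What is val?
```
23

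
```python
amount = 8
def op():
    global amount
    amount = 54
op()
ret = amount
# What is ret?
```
54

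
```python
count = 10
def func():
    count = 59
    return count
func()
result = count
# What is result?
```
10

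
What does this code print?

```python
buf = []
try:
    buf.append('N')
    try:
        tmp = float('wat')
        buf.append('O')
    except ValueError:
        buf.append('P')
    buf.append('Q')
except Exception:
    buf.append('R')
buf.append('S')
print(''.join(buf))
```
NPQS

Inner exception caught by inner handler, outer continues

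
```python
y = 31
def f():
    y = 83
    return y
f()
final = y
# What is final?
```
31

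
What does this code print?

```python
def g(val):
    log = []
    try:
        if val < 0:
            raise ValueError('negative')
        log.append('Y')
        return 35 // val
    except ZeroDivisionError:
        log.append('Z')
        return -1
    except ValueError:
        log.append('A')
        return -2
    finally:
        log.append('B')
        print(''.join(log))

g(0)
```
YZB

val=0 causes ZeroDivisionError, caught, finally prints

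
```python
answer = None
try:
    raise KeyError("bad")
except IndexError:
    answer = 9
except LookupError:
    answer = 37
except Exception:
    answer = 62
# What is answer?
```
37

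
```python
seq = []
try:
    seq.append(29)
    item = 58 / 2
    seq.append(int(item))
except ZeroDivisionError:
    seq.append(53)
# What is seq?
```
[29, 29]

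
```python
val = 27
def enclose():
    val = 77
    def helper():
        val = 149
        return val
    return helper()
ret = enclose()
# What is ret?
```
149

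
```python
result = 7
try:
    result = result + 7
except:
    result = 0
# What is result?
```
14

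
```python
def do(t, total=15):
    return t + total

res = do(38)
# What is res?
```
53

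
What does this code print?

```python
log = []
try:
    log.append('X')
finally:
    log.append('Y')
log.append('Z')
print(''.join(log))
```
XYZ

try/finally without except, no exception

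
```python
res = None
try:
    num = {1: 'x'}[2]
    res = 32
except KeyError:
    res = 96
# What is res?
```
96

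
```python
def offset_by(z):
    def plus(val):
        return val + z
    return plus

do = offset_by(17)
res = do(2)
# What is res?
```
19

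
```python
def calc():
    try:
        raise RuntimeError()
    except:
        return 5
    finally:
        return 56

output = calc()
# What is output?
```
56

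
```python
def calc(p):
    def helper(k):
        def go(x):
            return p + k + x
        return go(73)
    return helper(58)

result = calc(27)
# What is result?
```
158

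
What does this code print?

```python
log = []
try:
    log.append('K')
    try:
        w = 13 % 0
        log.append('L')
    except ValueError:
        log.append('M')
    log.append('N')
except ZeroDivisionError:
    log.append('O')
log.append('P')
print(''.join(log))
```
KOP

Inner handler doesn't match, propagates to outer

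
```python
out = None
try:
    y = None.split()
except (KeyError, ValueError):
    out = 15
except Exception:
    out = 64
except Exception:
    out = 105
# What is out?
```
64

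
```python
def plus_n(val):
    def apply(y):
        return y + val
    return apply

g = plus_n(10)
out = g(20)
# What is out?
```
30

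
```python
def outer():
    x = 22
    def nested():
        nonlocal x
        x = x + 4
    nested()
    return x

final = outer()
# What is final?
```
26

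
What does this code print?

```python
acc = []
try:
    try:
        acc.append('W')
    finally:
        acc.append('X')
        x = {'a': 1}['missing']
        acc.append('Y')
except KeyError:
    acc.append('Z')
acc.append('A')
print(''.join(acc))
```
WXZA

Exception in inner finally caught by outer except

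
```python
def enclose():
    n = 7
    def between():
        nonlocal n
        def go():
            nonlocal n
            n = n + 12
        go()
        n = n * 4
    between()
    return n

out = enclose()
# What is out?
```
76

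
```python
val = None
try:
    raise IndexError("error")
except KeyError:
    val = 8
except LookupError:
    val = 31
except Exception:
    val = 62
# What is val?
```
31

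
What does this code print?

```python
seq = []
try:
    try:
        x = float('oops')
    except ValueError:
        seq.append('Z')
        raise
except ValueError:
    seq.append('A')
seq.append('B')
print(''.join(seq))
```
ZAB

raise without argument re-raises current exception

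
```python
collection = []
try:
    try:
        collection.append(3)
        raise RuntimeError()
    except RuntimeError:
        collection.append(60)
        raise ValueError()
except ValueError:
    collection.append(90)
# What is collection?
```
[3, 60, 90]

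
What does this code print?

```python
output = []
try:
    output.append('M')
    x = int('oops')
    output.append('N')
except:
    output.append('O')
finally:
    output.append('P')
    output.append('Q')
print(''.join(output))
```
MOPQ

Code before exception runs, then except, then all of finally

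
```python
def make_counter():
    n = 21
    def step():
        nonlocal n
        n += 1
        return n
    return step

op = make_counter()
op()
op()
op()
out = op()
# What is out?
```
25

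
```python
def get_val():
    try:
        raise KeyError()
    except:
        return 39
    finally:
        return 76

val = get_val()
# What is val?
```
76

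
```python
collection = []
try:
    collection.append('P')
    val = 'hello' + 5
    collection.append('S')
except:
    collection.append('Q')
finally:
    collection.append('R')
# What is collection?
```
['P', 'Q', 'R']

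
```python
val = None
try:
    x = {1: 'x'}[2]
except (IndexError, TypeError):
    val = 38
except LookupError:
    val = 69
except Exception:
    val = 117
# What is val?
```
69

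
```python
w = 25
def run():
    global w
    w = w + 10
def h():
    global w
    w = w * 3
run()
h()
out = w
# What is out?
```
105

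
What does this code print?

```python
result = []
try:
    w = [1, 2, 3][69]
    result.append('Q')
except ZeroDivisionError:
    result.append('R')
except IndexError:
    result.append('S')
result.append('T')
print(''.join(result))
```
ST

IndexError is caught by its specific handler, not ZeroDivisionError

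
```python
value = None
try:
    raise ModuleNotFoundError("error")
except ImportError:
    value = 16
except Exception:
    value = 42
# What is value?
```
16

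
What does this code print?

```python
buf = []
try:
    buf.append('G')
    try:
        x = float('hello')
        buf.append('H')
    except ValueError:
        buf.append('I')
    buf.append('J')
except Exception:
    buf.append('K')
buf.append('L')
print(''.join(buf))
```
GIJL

Inner exception caught by inner handler, outer continues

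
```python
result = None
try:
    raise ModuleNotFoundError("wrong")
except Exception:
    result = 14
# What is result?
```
14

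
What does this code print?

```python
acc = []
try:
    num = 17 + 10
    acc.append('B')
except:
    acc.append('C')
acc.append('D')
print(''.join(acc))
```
BD

No exception, try block completes normally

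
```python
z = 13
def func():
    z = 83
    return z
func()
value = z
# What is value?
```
13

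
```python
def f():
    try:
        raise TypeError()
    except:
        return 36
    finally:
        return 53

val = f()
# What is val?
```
53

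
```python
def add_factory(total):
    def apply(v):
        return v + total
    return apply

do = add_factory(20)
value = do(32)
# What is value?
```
52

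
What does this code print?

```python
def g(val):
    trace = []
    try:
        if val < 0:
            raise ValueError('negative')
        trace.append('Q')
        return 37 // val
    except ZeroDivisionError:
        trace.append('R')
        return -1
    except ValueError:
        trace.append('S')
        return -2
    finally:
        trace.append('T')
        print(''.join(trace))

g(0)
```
QRT

val=0 causes ZeroDivisionError, caught, finally prints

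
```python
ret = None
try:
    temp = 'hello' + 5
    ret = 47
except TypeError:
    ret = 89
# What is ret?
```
89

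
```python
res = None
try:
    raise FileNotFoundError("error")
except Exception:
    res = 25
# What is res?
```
25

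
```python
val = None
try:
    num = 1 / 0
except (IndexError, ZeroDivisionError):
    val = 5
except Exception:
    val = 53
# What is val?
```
5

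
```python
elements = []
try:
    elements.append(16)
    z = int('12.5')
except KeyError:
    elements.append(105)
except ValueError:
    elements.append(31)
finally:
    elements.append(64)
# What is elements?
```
[16, 31, 64]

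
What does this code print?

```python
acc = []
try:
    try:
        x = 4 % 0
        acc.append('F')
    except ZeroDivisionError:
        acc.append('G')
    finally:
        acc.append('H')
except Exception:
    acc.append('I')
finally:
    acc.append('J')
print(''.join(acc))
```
GHJ

Both finally blocks run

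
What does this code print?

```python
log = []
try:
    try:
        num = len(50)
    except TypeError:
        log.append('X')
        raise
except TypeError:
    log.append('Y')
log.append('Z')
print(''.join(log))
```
XYZ

raise without argument re-raises current exception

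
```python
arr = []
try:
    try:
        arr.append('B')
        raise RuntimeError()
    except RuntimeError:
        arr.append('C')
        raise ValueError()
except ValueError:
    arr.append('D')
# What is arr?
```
['B', 'C', 'D']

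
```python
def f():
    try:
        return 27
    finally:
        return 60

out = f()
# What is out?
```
60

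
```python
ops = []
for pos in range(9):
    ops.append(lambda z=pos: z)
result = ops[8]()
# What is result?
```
8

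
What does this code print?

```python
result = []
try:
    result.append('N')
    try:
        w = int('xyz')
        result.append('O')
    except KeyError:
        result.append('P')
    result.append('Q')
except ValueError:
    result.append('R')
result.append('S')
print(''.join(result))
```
NRS

Inner handler doesn't match, propagates to outer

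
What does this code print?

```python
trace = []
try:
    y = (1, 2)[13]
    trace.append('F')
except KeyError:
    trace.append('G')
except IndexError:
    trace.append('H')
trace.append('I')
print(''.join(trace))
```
HI

IndexError is caught by its specific handler, not KeyError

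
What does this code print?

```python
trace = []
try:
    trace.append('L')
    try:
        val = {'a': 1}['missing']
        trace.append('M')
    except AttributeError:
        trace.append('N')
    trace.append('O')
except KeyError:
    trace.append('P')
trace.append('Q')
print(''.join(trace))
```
LPQ

Inner handler doesn't match, propagates to outer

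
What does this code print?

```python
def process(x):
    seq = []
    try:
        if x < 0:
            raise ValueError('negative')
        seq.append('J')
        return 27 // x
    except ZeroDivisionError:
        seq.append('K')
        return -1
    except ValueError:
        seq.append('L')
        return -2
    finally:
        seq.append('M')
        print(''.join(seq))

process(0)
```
JKM

x=0 causes ZeroDivisionError, caught, finally prints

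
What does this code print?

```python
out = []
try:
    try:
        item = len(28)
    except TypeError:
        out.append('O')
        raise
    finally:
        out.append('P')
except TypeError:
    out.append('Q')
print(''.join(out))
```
OPQ

finally runs before re-raised exception propagates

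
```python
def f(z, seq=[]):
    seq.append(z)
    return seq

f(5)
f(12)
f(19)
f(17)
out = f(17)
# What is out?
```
[5, 12, 19, 17, 17]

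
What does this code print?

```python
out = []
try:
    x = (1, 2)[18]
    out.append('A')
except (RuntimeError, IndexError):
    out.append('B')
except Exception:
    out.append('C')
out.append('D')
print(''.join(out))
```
BD

IndexError matches tuple containing it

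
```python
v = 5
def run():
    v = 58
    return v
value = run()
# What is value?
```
58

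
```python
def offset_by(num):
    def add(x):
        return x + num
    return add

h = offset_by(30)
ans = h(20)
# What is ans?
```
50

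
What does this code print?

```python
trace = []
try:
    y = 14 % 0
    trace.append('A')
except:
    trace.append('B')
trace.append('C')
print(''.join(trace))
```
BC

Exception raised in try, caught by bare except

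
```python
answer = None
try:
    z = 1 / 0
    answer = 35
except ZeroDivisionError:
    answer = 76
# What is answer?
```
76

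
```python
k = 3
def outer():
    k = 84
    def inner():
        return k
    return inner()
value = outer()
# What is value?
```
84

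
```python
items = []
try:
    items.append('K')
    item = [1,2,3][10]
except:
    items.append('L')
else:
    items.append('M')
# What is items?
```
['K', 'L']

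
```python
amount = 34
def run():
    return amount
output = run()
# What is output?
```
34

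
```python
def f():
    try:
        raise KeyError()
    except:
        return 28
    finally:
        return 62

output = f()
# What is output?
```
62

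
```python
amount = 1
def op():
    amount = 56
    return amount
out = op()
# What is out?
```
56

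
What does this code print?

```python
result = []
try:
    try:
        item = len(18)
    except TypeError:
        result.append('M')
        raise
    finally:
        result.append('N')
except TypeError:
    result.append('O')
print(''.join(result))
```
MNO

finally runs before re-raised exception propagates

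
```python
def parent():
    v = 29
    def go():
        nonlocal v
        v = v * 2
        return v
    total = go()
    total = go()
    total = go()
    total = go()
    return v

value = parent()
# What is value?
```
464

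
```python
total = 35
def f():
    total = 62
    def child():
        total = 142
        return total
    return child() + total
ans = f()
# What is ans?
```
204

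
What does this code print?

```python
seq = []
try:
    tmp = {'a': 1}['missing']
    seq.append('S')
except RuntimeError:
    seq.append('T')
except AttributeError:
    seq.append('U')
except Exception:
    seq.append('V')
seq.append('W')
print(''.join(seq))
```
VW

KeyError not specifically caught, falls to Exception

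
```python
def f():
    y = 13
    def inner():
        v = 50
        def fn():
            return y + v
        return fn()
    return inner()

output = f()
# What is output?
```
63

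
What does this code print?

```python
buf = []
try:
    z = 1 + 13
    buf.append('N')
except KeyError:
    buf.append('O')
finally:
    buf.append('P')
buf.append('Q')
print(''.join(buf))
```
NPQ

finally runs after normal execution too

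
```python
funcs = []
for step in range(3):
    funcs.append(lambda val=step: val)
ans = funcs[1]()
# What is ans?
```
1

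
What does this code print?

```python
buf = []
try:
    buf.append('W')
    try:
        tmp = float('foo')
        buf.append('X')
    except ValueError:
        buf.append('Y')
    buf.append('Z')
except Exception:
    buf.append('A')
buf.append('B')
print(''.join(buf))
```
WYZB

Inner exception caught by inner handler, outer continues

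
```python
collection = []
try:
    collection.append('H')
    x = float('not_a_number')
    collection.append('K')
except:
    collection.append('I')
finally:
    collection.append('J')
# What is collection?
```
['H', 'I', 'J']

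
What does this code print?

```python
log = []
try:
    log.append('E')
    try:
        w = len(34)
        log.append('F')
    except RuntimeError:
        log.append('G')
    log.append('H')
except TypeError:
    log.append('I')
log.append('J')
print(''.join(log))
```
EIJ

Inner handler doesn't match, propagates to outer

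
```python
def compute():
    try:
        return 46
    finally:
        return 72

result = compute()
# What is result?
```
72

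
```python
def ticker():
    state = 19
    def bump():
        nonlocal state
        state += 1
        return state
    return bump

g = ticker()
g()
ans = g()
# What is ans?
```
21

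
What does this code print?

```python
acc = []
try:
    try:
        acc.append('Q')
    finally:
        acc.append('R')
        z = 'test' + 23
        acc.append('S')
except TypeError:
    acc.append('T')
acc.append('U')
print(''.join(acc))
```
QRTU

Exception in inner finally caught by outer except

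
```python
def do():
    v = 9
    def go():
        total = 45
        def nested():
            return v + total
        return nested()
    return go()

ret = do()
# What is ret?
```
54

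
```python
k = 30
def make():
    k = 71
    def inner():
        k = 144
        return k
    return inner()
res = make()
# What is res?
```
144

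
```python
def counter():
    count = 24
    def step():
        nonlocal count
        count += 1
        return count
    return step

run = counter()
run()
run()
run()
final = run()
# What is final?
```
28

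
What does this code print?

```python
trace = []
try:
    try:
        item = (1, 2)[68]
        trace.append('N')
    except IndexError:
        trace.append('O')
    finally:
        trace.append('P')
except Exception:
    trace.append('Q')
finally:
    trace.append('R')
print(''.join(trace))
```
OPR

Both finally blocks run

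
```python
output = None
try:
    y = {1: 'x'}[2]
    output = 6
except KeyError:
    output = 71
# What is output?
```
71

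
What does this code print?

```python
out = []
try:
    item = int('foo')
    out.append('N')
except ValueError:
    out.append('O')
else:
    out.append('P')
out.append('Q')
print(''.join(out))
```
OQ

else block skipped when exception is caught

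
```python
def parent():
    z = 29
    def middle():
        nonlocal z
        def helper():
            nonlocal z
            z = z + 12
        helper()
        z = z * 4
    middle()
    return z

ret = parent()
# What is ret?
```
164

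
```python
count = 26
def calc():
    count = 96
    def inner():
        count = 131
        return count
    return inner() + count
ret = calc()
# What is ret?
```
227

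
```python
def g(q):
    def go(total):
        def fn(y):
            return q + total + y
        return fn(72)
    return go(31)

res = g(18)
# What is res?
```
121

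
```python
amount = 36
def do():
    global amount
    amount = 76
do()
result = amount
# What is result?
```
76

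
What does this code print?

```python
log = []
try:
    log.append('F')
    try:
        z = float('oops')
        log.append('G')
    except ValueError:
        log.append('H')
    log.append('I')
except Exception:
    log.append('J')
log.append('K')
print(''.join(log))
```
FHIK

Inner exception caught by inner handler, outer continues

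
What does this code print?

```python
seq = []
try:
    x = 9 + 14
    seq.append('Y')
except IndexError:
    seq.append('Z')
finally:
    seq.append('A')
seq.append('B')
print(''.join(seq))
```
YAB

finally runs after normal execution too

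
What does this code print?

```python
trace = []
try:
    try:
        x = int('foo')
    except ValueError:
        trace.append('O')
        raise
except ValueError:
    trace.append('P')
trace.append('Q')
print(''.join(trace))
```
OPQ

raise without argument re-raises current exception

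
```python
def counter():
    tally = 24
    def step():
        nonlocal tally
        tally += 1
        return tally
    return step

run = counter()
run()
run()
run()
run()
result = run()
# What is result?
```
29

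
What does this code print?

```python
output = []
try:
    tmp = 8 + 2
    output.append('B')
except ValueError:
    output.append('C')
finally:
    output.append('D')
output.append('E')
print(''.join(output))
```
BDE

finally runs after normal execution too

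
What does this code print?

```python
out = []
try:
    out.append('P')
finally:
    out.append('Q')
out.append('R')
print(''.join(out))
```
PQR

try/finally without except, no exception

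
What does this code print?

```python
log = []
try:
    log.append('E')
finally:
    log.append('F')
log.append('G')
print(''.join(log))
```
EFG

try/finally without except, no exception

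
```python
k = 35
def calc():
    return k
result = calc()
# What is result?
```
35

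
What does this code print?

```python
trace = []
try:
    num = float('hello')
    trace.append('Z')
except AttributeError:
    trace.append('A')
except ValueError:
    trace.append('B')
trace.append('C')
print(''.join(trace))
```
BC

ValueError is caught by its specific handler, not AttributeError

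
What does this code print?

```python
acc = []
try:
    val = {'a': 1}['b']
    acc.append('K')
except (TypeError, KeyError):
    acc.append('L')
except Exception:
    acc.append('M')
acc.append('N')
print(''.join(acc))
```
LN

KeyError matches tuple containing it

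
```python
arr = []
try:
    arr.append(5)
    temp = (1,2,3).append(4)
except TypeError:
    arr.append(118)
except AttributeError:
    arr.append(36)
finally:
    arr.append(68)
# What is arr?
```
[5, 36, 68]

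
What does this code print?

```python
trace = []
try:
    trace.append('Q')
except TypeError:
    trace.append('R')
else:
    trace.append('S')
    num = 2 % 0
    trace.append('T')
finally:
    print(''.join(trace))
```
QS

Try succeeds, else appends 'S', ZeroDivisionError in else is uncaught, finally prints before exception propagates ('T' never appended)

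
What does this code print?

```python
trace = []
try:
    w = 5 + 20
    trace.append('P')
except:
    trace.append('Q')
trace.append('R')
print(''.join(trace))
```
PR

No exception, try block completes normally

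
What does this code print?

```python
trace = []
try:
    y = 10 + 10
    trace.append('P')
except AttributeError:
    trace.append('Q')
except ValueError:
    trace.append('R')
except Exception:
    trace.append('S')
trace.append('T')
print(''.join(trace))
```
PT

No exception, try block completes normally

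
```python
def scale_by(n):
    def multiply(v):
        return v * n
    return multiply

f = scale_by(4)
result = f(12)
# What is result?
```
48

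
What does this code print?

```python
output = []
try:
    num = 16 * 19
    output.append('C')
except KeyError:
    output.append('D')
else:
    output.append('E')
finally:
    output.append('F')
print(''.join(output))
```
CEF

else runs before finally when no exception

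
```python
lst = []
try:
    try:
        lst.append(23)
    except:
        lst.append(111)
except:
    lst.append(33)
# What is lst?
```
[23]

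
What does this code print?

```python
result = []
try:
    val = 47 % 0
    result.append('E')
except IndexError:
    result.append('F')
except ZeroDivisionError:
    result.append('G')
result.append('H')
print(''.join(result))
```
GH

ZeroDivisionError is caught by its specific handler, not IndexError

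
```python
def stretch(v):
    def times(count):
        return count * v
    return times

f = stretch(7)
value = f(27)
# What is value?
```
189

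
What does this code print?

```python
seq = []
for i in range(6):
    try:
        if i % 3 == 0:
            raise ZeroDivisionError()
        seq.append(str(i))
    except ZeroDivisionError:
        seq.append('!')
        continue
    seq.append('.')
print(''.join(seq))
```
!1.2.!4.5.

continue in except skips rest of loop body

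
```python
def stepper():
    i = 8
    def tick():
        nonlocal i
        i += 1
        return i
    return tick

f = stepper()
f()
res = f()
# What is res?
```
10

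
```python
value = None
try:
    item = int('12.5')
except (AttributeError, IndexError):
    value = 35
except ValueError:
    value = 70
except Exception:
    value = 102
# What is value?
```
70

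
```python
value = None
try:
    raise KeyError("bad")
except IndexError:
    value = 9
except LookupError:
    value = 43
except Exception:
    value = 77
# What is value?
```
43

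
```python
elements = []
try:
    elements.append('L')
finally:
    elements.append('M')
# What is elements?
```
['L', 'M']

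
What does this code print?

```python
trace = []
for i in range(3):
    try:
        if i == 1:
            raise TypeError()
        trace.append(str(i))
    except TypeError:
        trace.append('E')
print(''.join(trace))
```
0E2

Exception on i=1 caught, loop continues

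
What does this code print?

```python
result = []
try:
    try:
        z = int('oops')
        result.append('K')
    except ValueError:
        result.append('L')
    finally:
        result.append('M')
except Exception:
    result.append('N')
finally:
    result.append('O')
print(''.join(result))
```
LMO

Both finally blocks run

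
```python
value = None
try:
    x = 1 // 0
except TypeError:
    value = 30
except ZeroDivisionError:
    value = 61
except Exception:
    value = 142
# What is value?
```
61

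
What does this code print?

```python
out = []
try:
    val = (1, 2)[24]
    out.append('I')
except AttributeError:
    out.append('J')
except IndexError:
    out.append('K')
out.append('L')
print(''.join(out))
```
KL

IndexError is caught by its specific handler, not AttributeError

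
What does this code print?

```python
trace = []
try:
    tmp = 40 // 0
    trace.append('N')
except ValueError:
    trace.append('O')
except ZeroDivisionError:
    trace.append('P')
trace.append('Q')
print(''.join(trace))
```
PQ

ZeroDivisionError is caught by its specific handler, not ValueError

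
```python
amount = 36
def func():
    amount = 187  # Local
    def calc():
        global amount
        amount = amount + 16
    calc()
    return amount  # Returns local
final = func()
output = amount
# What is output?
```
52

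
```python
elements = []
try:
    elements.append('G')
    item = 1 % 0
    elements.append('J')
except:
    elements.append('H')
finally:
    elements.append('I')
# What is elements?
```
['G', 'H', 'I']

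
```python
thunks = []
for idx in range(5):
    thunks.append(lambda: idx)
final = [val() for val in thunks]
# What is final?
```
[4, 4, 4, 4, 4]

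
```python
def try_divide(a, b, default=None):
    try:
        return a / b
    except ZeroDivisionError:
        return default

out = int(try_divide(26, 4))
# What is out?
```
6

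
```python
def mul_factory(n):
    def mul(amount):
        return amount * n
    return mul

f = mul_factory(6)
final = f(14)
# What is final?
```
84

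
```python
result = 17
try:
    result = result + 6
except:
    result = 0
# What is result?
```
23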